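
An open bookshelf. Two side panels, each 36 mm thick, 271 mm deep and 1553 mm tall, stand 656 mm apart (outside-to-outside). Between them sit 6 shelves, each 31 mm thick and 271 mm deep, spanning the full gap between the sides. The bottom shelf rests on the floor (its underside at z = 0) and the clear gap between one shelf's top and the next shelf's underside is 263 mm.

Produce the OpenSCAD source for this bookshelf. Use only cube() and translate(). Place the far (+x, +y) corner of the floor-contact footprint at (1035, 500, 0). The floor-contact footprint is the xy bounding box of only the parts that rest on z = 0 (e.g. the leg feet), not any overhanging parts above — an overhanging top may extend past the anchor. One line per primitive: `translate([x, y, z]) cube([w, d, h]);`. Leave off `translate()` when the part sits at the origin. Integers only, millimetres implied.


translate([379, 229, 0]) cube([36, 271, 1553]);
translate([999, 229, 0]) cube([36, 271, 1553]);
translate([415, 229, 0]) cube([584, 271, 31]);
translate([415, 229, 294]) cube([584, 271, 31]);
translate([415, 229, 588]) cube([584, 271, 31]);
translate([415, 229, 882]) cube([584, 271, 31]);
translate([415, 229, 1176]) cube([584, 271, 31]);
translate([415, 229, 1470]) cube([584, 271, 31]);


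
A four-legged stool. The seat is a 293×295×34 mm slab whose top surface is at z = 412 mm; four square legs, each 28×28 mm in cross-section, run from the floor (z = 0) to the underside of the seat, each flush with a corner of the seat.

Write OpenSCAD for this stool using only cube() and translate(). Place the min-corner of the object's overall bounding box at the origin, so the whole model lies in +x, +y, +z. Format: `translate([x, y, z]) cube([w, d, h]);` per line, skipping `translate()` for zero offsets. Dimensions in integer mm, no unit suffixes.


// leg_h = 412 - 34 = 378
translate([0, 0, 378]) cube([293, 295, 34]);
cube([28, 28, 378]);
translate([265, 0, 0]) cube([28, 28, 378]);
translate([0, 267, 0]) cube([28, 28, 378]);
translate([265, 267, 0]) cube([28, 28, 378]);


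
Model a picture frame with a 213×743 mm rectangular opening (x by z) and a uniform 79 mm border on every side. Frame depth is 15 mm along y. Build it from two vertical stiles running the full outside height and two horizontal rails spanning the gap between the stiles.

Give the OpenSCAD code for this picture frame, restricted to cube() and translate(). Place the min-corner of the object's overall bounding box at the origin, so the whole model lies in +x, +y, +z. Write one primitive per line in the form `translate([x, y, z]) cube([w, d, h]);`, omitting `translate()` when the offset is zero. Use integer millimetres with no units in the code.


cube([79, 15, 901]);
translate([292, 0, 0]) cube([79, 15, 901]);
translate([79, 0, 0]) cube([213, 15, 79]);
translate([79, 0, 822]) cube([213, 15, 79]);


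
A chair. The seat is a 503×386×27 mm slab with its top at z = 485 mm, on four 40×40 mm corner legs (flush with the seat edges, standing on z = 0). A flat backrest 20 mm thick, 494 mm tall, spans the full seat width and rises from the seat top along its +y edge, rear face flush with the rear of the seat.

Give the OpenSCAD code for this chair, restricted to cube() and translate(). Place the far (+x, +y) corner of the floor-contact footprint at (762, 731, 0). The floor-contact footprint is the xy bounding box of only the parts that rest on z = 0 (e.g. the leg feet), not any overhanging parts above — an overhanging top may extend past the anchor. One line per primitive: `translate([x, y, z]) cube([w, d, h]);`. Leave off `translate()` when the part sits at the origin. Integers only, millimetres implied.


// leg_h = 485 - 27 = 458
translate([259, 345, 458]) cube([503, 386, 27]);
translate([259, 345, 0]) cube([40, 40, 458]);
translate([722, 345, 0]) cube([40, 40, 458]);
translate([259, 691, 0]) cube([40, 40, 458]);
translate([722, 691, 0]) cube([40, 40, 458]);
translate([259, 711, 485]) cube([503, 20, 494]);


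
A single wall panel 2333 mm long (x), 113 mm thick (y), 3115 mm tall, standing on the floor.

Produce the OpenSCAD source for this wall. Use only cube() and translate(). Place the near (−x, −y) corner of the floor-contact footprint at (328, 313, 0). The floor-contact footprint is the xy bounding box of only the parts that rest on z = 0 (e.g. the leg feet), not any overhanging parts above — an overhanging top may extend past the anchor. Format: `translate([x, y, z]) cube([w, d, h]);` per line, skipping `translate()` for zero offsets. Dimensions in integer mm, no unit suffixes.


translate([328, 313, 0]) cube([2333, 113, 3115]);


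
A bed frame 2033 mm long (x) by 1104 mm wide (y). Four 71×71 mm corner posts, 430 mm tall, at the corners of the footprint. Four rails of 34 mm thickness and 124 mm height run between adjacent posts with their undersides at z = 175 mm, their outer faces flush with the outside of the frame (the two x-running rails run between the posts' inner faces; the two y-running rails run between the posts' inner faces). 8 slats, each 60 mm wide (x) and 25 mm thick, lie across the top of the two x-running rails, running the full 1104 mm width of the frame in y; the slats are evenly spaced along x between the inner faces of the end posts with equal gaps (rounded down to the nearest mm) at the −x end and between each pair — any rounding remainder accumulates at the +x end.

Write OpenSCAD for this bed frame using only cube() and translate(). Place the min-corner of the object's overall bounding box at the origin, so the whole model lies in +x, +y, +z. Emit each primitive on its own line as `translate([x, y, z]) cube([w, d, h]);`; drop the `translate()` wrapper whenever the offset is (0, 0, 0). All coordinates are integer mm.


// slat z = rail_z + rail_h = 175 + 124 = 299
// slat gap = ⌊(1891 − 8·60) / 9⌋ = 156
cube([71, 71, 430]);
translate([0, 1033, 0]) cube([71, 71, 430]);
translate([1962, 0, 0]) cube([71, 71, 430]);
translate([1962, 1033, 0]) cube([71, 71, 430]);
translate([71, 0, 175]) cube([1891, 34, 124]);
translate([71, 1070, 175]) cube([1891, 34, 124]);
translate([0, 71, 175]) cube([34, 962, 124]);
translate([1999, 71, 175]) cube([34, 962, 124]);
translate([227, 0, 299]) cube([60, 1104, 25]);
translate([443, 0, 299]) cube([60, 1104, 25]);
translate([659, 0, 299]) cube([60, 1104, 25]);
translate([875, 0, 299]) cube([60, 1104, 25]);
translate([1091, 0, 299]) cube([60, 1104, 25]);
translate([1307, 0, 299]) cube([60, 1104, 25]);
translate([1523, 0, 299]) cube([60, 1104, 25]);
translate([1739, 0, 299]) cube([60, 1104, 25]);


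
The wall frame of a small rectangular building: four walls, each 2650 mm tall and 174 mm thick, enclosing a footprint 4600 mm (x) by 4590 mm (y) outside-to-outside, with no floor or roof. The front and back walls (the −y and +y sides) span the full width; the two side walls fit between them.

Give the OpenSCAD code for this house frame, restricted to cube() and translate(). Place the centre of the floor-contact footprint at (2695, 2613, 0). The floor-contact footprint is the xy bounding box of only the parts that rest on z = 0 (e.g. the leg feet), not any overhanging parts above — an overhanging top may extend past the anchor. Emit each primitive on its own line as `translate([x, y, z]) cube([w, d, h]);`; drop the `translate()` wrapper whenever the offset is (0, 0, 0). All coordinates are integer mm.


translate([395, 318, 0]) cube([4600, 174, 2650]);
translate([395, 4734, 0]) cube([4600, 174, 2650]);
translate([395, 492, 0]) cube([174, 4242, 2650]);
translate([4821, 492, 0]) cube([174, 4242, 2650]);


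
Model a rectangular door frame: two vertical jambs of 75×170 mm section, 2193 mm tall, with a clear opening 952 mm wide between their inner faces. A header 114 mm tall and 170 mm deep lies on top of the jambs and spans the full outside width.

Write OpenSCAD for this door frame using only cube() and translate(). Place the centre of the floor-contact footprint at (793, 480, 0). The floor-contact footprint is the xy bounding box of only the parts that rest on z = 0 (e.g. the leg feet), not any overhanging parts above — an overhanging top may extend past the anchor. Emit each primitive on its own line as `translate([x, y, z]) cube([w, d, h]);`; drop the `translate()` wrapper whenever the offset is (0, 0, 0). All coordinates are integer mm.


translate([242, 395, 0]) cube([75, 170, 2193]);
translate([1269, 395, 0]) cube([75, 170, 2193]);
translate([242, 395, 2193]) cube([1102, 170, 114]);


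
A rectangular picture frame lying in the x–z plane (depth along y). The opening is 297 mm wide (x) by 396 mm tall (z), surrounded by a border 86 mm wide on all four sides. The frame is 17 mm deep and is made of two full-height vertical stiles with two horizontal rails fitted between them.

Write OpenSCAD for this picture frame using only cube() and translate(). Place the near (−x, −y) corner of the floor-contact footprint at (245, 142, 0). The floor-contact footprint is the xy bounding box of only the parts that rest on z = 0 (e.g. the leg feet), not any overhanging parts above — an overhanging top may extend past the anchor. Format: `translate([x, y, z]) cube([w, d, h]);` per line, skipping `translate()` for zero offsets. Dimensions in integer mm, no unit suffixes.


translate([245, 142, 0]) cube([86, 17, 568]);
translate([628, 142, 0]) cube([86, 17, 568]);
translate([331, 142, 0]) cube([297, 17, 86]);
translate([331, 142, 482]) cube([297, 17, 86]);


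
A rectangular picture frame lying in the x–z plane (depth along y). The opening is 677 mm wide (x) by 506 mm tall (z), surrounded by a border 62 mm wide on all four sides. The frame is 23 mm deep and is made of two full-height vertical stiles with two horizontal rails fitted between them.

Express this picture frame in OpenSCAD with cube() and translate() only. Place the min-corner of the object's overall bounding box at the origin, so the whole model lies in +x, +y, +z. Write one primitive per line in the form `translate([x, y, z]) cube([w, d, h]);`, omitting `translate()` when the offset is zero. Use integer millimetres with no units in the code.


cube([62, 23, 630]);
translate([739, 0, 0]) cube([62, 23, 630]);
translate([62, 0, 0]) cube([677, 23, 62]);
translate([62, 0, 568]) cube([677, 23, 62]);


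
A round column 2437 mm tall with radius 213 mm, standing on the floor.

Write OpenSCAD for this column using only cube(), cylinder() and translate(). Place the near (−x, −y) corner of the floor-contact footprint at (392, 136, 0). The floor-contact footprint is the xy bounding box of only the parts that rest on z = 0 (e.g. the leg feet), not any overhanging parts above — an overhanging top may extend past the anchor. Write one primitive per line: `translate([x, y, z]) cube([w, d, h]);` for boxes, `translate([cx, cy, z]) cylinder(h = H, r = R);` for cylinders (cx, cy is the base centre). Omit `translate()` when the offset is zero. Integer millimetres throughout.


translate([605, 349, 0]) cylinder(h = 2437, r = 213);


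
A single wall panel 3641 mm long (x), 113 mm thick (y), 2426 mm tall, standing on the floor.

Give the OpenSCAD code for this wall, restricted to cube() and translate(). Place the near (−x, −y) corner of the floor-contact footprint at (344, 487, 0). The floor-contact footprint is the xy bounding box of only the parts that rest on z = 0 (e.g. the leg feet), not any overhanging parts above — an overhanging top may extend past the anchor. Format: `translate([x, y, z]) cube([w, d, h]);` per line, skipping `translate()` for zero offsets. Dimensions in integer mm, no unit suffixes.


translate([344, 487, 0]) cube([3641, 113, 2426]);


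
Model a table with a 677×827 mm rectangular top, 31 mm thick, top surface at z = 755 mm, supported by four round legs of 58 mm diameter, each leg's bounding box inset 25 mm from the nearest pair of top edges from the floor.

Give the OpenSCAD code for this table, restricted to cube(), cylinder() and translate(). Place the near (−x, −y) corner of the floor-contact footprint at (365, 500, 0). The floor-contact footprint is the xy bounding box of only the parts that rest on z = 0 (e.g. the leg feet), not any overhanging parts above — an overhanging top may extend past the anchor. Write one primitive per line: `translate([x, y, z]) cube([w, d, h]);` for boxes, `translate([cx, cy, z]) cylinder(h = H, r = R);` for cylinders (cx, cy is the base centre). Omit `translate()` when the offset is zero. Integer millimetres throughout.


translate([340, 475, 724]) cube([677, 827, 31]);
translate([394, 529, 0]) cylinder(h = 724, r = 29);
translate([963, 529, 0]) cylinder(h = 724, r = 29);
translate([394, 1248, 0]) cylinder(h = 724, r = 29);
translate([963, 1248, 0]) cylinder(h = 724, r = 29);


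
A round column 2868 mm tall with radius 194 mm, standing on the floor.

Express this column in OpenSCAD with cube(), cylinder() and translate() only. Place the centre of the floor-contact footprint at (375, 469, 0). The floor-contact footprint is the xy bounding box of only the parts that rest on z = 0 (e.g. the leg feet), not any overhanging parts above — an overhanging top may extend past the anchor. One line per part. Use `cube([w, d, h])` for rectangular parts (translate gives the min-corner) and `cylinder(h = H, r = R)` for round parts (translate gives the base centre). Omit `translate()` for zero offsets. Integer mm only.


translate([375, 469, 0]) cylinder(h = 2868, r = 194);


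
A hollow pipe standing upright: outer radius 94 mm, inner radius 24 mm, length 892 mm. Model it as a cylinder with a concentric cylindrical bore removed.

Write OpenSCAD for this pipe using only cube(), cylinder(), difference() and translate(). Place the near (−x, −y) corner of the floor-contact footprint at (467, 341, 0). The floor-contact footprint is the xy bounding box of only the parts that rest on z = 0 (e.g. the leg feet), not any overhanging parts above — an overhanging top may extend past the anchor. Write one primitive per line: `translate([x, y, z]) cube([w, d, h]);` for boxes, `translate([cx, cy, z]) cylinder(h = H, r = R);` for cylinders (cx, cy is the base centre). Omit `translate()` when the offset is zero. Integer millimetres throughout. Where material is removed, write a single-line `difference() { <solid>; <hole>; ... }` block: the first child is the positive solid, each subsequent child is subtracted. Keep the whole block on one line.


difference() { translate([561, 435, 0]) cylinder(h = 892, r = 94); translate([561, 435, 0]) cylinder(h = 892, r = 24); }


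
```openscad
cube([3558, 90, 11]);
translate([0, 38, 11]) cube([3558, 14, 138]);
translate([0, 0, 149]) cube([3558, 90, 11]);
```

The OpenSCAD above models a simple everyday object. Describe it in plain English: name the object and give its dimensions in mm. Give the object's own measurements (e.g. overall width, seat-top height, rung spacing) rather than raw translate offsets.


An I-beam lying along x, 3558 mm long. Overall section height 160 mm. Two flanges 90 mm wide (y) and 11 mm thick, one on the floor and one at the top; a web 14 mm thick runs between them, centred on the flange width.


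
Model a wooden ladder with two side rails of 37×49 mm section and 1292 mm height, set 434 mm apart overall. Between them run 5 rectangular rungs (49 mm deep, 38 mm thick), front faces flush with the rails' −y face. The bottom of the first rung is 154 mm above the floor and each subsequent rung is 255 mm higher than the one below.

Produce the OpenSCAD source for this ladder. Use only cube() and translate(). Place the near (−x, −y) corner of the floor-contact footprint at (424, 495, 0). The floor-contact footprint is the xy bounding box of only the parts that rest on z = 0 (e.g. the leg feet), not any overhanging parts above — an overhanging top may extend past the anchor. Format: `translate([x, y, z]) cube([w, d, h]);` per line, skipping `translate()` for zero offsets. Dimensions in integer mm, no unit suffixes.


translate([424, 495, 0]) cube([37, 49, 1292]);
translate([821, 495, 0]) cube([37, 49, 1292]);
translate([461, 495, 154]) cube([360, 49, 38]);
translate([461, 495, 409]) cube([360, 49, 38]);
translate([461, 495, 664]) cube([360, 49, 38]);
translate([461, 495, 919]) cube([360, 49, 38]);
translate([461, 495, 1174]) cube([360, 49, 38]);


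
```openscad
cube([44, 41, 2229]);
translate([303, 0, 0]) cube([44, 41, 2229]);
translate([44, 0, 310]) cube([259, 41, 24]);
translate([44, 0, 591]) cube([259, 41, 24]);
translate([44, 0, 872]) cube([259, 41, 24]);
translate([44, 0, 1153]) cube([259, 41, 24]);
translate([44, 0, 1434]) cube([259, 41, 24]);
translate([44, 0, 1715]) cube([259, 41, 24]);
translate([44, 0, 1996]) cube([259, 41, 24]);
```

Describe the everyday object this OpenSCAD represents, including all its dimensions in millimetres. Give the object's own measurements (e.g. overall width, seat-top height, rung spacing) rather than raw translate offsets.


A straight ladder. Two 44×41 mm vertical rails, 2229 mm tall, stand 347 mm apart (outside-to-outside) with their front faces coplanar on the −y side. 7 rungs, each 41 mm deep and 24 mm tall, span between the inner faces of the rails, front faces flush with the rails. The lowest rung's underside is at z = 310 mm and rungs are spaced 281 mm apart (underside to underside).


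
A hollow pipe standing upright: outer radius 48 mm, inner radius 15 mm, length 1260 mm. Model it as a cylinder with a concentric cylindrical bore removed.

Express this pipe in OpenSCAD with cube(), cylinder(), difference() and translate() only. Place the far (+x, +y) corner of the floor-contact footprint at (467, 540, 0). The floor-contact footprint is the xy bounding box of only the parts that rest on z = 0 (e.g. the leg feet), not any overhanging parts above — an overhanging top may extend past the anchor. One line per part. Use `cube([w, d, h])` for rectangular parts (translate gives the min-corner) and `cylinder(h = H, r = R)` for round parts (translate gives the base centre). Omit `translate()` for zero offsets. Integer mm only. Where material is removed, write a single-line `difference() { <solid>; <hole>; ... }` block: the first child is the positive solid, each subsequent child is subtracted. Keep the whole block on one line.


difference() { translate([419, 492, 0]) cylinder(h = 1260, r = 48); translate([419, 492, 0]) cylinder(h = 1260, r = 15); }


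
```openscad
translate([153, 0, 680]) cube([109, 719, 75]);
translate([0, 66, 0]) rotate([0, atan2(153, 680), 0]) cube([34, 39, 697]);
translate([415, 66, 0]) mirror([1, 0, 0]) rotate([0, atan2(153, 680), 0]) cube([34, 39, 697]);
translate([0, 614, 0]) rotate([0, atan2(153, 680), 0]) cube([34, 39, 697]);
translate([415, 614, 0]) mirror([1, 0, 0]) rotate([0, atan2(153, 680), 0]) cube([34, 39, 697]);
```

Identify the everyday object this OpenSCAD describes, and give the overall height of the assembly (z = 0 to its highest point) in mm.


A sawhorse. The overall height is 755 mm.

A beam across two mirrored pairs of raked legs — a sawhorse. The beam's underside is at z = 680 (matching the legs' vertical rise in atan2(153, 680)) and the beam is 75 mm tall, so its top is at 680 + 75 = 755 mm. The raked legs top out at the beam's underside, so that is the highest point.


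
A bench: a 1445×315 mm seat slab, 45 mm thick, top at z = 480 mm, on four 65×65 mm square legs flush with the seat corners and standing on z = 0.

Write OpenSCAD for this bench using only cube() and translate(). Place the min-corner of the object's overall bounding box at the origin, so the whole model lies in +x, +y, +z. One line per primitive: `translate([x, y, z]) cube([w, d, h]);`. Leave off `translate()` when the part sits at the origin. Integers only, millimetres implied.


// leg_h = 480 − 45 = 435
translate([0, 0, 435]) cube([1445, 315, 45]);
cube([65, 65, 435]);
translate([0, 250, 0]) cube([65, 65, 435]);
translate([1380, 0, 0]) cube([65, 65, 435]);
translate([1380, 250, 0]) cube([65, 65, 435]);


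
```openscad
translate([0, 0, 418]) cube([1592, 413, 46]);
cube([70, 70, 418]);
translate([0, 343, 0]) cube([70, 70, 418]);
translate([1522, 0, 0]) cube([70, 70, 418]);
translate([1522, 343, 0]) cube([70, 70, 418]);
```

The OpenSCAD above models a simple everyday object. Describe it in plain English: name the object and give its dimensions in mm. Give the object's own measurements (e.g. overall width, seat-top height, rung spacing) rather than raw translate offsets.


A bench: a 1592×413 mm seat slab, 46 mm thick, top at z = 464 mm, on four 70×70 mm square legs flush with the seat corners and standing on z = 0.


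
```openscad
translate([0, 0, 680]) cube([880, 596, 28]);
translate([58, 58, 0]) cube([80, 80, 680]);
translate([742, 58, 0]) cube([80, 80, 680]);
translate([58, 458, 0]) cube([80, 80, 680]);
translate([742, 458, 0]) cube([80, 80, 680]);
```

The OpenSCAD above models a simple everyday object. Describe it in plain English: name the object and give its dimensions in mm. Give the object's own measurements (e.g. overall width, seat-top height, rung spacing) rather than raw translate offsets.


A table: top 880 mm (x) × 596 mm (y), 28 mm thick, upper face at z = 708 mm, on four 80×80 mm square legs, each inset 58 mm from the nearest pair of top edges from z = 0 to the bottom of the top.


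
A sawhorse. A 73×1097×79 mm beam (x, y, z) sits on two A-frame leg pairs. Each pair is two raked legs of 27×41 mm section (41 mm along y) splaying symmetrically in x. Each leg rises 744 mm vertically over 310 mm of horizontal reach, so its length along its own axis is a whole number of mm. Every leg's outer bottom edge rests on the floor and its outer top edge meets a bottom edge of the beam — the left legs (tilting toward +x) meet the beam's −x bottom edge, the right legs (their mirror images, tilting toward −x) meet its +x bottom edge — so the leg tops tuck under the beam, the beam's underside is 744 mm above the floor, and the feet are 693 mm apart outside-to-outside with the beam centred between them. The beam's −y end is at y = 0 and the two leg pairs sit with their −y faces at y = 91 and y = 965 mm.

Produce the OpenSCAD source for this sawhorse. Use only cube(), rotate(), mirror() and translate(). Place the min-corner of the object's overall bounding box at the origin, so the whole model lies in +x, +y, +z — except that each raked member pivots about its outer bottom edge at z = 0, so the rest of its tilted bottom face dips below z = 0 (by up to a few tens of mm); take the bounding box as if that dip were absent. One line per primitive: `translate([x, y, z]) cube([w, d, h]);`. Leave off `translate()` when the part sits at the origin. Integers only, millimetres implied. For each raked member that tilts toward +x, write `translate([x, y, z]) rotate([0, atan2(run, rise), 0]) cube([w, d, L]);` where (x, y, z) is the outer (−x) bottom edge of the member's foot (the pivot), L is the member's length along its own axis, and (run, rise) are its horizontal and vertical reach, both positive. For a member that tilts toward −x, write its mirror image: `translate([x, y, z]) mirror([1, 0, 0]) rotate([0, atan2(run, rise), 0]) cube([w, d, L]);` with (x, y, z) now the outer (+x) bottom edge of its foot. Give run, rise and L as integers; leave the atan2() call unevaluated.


translate([310, 0, 744]) cube([73, 1097, 79]);
translate([0, 91, 0]) rotate([0, atan2(310, 744), 0]) cube([27, 41, 806]);
translate([693, 91, 0]) mirror([1, 0, 0]) rotate([0, atan2(310, 744), 0]) cube([27, 41, 806]);
translate([0, 965, 0]) rotate([0, atan2(310, 744), 0]) cube([27, 41, 806]);
translate([693, 965, 0]) mirror([1, 0, 0]) rotate([0, atan2(310, 744), 0]) cube([27, 41, 806]);


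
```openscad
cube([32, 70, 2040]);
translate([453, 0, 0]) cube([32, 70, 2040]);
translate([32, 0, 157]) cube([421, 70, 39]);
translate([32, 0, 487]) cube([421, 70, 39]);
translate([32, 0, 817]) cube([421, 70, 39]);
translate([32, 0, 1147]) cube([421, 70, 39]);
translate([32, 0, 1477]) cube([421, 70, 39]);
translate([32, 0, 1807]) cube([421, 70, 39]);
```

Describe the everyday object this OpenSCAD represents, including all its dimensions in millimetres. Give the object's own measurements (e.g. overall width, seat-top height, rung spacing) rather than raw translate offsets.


A straight ladder. Two 32×70 mm vertical rails, 2040 mm tall, stand 485 mm apart (outside-to-outside) with their front faces coplanar on the −y side. 6 rungs, each 70 mm deep and 39 mm tall, span between the inner faces of the rails, front faces flush with the rails. The lowest rung's underside is at z = 157 mm and rungs are spaced 330 mm apart (underside to underside).


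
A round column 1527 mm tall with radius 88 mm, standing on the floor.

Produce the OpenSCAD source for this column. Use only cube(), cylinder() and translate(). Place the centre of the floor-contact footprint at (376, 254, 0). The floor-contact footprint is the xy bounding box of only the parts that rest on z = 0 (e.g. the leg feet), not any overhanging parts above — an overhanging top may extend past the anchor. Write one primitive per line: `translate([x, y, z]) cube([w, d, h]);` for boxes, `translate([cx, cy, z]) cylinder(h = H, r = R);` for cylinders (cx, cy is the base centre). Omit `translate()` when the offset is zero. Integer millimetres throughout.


translate([376, 254, 0]) cylinder(h = 1527, r = 88);


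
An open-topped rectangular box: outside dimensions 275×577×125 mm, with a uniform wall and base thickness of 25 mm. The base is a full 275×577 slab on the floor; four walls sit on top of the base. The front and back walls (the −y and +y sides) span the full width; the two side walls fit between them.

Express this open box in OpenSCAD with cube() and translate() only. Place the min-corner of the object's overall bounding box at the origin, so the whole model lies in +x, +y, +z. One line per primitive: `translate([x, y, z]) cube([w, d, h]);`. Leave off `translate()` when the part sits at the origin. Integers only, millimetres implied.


cube([275, 577, 25]);
translate([0, 0, 25]) cube([275, 25, 100]);
translate([0, 552, 25]) cube([275, 25, 100]);
translate([0, 25, 25]) cube([25, 527, 100]);
translate([250, 25, 25]) cube([25, 527, 100]);


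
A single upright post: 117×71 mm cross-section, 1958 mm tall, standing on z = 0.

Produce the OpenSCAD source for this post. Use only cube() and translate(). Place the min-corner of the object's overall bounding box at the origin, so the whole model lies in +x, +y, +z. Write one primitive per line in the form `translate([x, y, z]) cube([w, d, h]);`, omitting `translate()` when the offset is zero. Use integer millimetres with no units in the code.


cube([117, 71, 1958]);


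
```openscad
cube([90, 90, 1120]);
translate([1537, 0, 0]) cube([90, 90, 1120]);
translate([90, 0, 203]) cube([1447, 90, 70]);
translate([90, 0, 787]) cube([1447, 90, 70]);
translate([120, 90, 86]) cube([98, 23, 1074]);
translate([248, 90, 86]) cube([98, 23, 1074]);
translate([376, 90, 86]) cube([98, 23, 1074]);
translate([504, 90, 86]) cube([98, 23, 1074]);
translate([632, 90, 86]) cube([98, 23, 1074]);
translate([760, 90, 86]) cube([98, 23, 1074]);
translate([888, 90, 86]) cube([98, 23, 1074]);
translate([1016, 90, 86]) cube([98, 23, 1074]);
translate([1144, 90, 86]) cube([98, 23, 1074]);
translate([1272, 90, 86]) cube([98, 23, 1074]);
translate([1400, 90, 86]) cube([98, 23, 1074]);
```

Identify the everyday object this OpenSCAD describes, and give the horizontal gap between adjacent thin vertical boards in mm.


A fence section. The picket gap is 30 mm.

Two posts, two rails, 11 pickets — a fence section. Span 1447 mm holds 11 pickets of 98 mm with 12 equal gaps: ⌊(1447 − 11·98) / 12⌋ = 30 mm.


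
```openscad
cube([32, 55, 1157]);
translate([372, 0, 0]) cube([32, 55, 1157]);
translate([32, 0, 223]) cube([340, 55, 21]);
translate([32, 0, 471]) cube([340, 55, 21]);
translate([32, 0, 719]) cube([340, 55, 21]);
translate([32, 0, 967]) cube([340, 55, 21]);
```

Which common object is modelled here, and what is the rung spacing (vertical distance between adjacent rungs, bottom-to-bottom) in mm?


A ladder. The rung spacing is 248 mm.

Two tall 32×55 posts with 4 short bars between them — a ladder. Adjacent rungs sit at z = 223 and z = 471, so the spacing is 471 − 223 = 248 mm.


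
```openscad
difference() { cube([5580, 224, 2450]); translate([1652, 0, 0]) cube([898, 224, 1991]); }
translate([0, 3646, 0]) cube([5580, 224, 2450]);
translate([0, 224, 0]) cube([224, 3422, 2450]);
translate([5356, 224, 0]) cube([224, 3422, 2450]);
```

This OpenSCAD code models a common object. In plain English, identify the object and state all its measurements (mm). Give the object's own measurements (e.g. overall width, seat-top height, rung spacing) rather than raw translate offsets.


A single room: four walls, each 2450 mm tall and 224 mm thick, enclosing an outside footprint 5580×3870 mm (x × y), no floor or roof. The front and back walls (−y and +y sides) run the full x-width; the side walls fit between their inner faces. A door opening 898 mm wide and 1991 mm tall is cut through the front wall from the floor up, its −x edge 1652 mm from the wall's −x end.


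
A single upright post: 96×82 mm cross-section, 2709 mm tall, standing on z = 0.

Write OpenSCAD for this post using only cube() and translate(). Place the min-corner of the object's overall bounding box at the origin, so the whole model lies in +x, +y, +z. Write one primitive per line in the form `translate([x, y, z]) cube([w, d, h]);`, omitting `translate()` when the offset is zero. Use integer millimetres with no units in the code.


cube([96, 82, 2709]);


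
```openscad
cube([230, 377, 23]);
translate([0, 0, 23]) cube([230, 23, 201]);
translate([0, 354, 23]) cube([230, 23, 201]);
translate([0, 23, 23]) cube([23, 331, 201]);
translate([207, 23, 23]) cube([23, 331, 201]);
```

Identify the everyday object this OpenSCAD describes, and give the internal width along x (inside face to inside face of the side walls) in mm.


An open box. The internal width is 184 mm.

A 230×377 base slab with four walls standing on it — an open box. The base is 230 mm wide and the walls are 23 mm thick, so the internal width is 230 − 2 × 23 = 184 mm.


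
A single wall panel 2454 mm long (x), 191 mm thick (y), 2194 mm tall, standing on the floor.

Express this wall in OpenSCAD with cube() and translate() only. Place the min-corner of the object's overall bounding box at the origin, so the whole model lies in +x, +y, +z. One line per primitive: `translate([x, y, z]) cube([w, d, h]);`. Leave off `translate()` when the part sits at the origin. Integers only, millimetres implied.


cube([2454, 191, 2194]);


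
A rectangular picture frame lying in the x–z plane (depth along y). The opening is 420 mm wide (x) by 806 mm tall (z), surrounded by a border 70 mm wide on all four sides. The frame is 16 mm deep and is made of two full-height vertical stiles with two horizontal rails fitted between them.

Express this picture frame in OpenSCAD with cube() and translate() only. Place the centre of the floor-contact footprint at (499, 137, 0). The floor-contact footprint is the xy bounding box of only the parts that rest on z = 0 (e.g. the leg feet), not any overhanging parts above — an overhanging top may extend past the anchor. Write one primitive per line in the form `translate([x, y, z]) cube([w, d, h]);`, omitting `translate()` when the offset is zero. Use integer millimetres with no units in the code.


translate([219, 129, 0]) cube([70, 16, 946]);
translate([709, 129, 0]) cube([70, 16, 946]);
translate([289, 129, 0]) cube([420, 16, 70]);
translate([289, 129, 876]) cube([420, 16, 70]);


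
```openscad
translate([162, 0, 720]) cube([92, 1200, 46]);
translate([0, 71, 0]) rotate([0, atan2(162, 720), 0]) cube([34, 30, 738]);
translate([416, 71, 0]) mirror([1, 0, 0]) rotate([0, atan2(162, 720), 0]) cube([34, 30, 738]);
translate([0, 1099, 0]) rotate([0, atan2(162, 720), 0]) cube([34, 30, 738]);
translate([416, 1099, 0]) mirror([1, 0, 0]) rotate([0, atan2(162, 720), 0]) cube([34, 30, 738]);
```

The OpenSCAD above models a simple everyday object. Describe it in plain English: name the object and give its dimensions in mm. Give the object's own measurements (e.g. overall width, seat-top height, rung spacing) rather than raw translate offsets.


A sawhorse. A 92×1200×46 mm beam (x, y, z) sits on two A-frame leg pairs. Each pair is two raked legs of 34×30 mm section (30 mm along y) splaying symmetrically in x. Each leg rises 720 mm vertically over 162 mm of horizontal reach and is 738 mm long along its own axis. Every leg's outer bottom edge rests on the floor and its outer top edge meets a bottom edge of the beam — the left legs (tilting toward +x) meet the beam's −x bottom edge, the right legs (their mirror images, tilting toward −x) meet its +x bottom edge — so the leg tops tuck under the beam, the beam's underside is 720 mm above the floor, and the feet are 416 mm apart outside-to-outside with the beam centred between them. The two leg pairs are set in 71 mm from either end of the beam.


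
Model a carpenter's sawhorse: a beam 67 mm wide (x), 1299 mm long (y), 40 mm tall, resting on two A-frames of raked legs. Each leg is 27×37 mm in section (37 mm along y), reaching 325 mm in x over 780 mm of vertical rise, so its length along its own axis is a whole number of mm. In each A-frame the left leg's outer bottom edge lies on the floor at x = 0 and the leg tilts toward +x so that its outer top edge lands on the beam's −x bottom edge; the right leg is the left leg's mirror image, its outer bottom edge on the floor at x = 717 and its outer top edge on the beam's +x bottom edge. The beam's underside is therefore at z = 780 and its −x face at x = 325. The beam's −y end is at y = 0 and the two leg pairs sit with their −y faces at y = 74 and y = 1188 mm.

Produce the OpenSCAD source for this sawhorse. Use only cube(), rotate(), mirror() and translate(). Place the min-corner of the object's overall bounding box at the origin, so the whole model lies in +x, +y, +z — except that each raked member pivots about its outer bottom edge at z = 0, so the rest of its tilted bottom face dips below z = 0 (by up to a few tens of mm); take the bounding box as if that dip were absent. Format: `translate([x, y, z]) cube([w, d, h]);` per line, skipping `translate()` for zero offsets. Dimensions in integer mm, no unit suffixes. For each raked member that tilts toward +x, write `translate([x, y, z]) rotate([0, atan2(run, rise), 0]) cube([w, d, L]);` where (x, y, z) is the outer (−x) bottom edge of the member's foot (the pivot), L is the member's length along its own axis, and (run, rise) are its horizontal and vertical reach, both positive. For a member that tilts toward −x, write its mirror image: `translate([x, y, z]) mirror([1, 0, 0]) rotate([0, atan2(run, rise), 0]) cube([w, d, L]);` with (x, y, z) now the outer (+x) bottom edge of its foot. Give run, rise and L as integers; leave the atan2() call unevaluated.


translate([325, 0, 780]) cube([67, 1299, 40]);
translate([0, 74, 0]) rotate([0, atan2(325, 780), 0]) cube([27, 37, 845]);
translate([717, 74, 0]) mirror([1, 0, 0]) rotate([0, atan2(325, 780), 0]) cube([27, 37, 845]);
translate([0, 1188, 0]) rotate([0, atan2(325, 780), 0]) cube([27, 37, 845]);
translate([717, 1188, 0]) mirror([1, 0, 0]) rotate([0, atan2(325, 780), 0]) cube([27, 37, 845]);


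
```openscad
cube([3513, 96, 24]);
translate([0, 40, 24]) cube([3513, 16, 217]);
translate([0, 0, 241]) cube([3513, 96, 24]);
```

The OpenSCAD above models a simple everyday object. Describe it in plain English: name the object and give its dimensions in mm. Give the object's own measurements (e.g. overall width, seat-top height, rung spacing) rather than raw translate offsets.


An I-beam lying along x, 3513 mm long. Overall section height 265 mm. Two flanges 96 mm wide (y) and 24 mm thick, one on the floor and one at the top; a web 16 mm thick runs between them, centred on the flange width.


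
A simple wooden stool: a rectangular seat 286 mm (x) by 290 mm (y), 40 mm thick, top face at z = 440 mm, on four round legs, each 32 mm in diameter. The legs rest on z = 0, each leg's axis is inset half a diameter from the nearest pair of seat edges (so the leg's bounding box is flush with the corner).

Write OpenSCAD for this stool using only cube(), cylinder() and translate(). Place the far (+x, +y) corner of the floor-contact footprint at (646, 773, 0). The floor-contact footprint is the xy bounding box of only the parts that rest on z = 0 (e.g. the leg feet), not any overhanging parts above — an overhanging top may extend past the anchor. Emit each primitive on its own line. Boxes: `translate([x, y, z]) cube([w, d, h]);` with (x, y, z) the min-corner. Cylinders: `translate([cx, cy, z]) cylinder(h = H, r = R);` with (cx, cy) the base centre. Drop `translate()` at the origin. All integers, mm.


translate([360, 483, 400]) cube([286, 290, 40]);
translate([376, 499, 0]) cylinder(h = 400, r = 16);
translate([630, 499, 0]) cylinder(h = 400, r = 16);
translate([376, 757, 0]) cylinder(h = 400, r = 16);
translate([630, 757, 0]) cylinder(h = 400, r = 16);


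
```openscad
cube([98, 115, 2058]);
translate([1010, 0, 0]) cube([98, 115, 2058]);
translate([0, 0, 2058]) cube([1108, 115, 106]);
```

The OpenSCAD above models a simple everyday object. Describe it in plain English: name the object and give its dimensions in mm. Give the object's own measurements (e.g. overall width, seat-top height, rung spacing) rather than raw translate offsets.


A door frame. The clear opening is 912 mm wide and 2058 mm high. Two 98 mm wide jambs, 115 mm deep, stand either side of the opening from the floor to the top of the opening. A 106 mm thick head sits across the top of both jambs, spanning the full outside width of the frame.


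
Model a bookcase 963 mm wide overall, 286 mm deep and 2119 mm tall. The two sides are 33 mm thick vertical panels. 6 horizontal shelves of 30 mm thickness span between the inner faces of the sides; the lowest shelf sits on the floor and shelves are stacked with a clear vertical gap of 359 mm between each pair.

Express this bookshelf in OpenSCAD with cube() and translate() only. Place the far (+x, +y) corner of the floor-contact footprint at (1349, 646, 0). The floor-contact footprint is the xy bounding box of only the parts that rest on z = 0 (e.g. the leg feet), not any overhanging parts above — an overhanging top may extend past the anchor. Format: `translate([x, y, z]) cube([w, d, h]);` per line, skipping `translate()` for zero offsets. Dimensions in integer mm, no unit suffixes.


translate([386, 360, 0]) cube([33, 286, 2119]);
translate([1316, 360, 0]) cube([33, 286, 2119]);
translate([419, 360, 0]) cube([897, 286, 30]);
translate([419, 360, 389]) cube([897, 286, 30]);
translate([419, 360, 778]) cube([897, 286, 30]);
translate([419, 360, 1167]) cube([897, 286, 30]);
translate([419, 360, 1556]) cube([897, 286, 30]);
translate([419, 360, 1945]) cube([897, 286, 30]);


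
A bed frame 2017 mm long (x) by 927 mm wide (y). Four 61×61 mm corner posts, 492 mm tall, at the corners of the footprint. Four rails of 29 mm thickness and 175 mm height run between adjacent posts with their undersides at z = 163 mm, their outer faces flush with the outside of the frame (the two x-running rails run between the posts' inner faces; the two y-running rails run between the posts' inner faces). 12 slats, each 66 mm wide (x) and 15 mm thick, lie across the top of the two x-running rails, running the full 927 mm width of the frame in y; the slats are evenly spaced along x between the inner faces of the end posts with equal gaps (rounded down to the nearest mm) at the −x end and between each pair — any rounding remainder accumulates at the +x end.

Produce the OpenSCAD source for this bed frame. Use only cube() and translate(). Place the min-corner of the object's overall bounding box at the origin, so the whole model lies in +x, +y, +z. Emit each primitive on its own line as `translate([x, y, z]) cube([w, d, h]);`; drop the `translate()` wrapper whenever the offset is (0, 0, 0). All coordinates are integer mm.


// slat z = rail_z + rail_h = 163 + 175 = 338
// slat gap = ⌊(1895 − 12·66) / 13⌋ = 84
cube([61, 61, 492]);
translate([0, 866, 0]) cube([61, 61, 492]);
translate([1956, 0, 0]) cube([61, 61, 492]);
translate([1956, 866, 0]) cube([61, 61, 492]);
translate([61, 0, 163]) cube([1895, 29, 175]);
translate([61, 898, 163]) cube([1895, 29, 175]);
translate([0, 61, 163]) cube([29, 805, 175]);
translate([1988, 61, 163]) cube([29, 805, 175]);
translate([145, 0, 338]) cube([66, 927, 15]);
translate([295, 0, 338]) cube([66, 927, 15]);
translate([445, 0, 338]) cube([66, 927, 15]);
translate([595, 0, 338]) cube([66, 927, 15]);
translate([745, 0, 338]) cube([66, 927, 15]);
translate([895, 0, 338]) cube([66, 927, 15]);
translate([1045, 0, 338]) cube([66, 927, 15]);
translate([1195, 0, 338]) cube([66, 927, 15]);
translate([1345, 0, 338]) cube([66, 927, 15]);
translate([1495, 0, 338]) cube([66, 927, 15]);
translate([1645, 0, 338]) cube([66, 927, 15]);
translate([1795, 0, 338]) cube([66, 927, 15]);
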